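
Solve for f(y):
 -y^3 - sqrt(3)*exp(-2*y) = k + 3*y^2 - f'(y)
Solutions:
 f(y) = C1 + k*y + y^4/4 + y^3 - sqrt(3)*exp(-2*y)/2


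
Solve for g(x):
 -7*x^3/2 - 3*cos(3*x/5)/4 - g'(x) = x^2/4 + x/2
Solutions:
 g(x) = C1 - 7*x^4/8 - x^3/12 - x^2/4 - 5*sin(3*x/5)/4


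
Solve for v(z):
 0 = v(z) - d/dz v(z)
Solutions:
 v(z) = C1*exp(z)


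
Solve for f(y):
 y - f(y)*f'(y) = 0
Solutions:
 f(y) = -sqrt(C1 + y^2)
 f(y) = sqrt(C1 + y^2)


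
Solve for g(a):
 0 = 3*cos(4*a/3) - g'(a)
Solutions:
 g(a) = C1 + 9*sin(4*a/3)/4


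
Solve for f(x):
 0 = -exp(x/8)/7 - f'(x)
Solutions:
 f(x) = C1 - 8*exp(x/8)/7


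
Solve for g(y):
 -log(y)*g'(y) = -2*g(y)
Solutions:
 g(y) = C1*exp(2*li(y))


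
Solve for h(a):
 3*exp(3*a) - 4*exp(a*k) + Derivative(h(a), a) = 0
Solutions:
 h(a) = C1 - exp(3*a) + 4*exp(a*k)/k


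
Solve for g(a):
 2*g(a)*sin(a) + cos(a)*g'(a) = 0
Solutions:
 g(a) = C1*cos(a)^2


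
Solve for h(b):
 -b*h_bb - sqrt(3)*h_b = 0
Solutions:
 h(b) = C1 + C2*b^(1 - sqrt(3))


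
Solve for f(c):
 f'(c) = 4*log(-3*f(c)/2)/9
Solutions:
 -9*Integral(1/(log(-_y) - log(2) + log(3)), (_y, f(c)))/4 = C1 - c


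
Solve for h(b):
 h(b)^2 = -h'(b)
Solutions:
 h(b) = 1/(C1 + b)


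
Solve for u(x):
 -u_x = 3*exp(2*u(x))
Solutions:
 u(x) = log(-sqrt(-1/(C1 - 3*x))) - log(2)/2
 u(x) = log(-1/(C1 - 3*x))/2 - log(2)/2


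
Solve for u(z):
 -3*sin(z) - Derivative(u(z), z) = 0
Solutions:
 u(z) = C1 + 3*cos(z)


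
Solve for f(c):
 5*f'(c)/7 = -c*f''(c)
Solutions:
 f(c) = C1 + C2*c^(2/7)


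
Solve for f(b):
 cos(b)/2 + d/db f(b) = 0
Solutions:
 f(b) = C1 - sin(b)/2


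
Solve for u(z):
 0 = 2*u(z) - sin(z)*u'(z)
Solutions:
 u(z) = C1*(cos(z) - 1)/(cos(z) + 1)


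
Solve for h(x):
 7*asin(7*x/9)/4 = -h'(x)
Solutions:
 h(x) = C1 - 7*x*asin(7*x/9)/4 - sqrt(81 - 49*x^2)/4


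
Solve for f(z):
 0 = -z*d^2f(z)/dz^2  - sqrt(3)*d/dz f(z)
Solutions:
 f(z) = C1 + C2*z^(1 - sqrt(3))


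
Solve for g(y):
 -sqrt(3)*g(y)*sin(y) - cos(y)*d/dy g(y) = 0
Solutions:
 g(y) = C1*cos(y)^(sqrt(3))


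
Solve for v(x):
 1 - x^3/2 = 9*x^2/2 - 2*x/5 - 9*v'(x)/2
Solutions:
 v(x) = C1 + x^4/36 + x^3/3 - 2*x^2/45 - 2*x/9


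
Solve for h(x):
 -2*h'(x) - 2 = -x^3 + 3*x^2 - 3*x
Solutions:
 h(x) = C1 + x^4/8 - x^3/2 + 3*x^2/4 - x


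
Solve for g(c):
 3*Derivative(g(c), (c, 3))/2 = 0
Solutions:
 g(c) = C1 + C2*c + C3*c^2


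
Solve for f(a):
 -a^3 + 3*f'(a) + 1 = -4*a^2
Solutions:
 f(a) = C1 + a^4/12 - 4*a^3/9 - a/3


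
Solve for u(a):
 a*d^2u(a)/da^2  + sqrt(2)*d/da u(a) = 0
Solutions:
 u(a) = C1 + C2*a^(1 - sqrt(2))


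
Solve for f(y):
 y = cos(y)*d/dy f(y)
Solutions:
 f(y) = C1 + Integral(y/cos(y), y)


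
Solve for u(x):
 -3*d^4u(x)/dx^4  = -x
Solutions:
 u(x) = C1 + C2*x + C3*x^2 + C4*x^3 + x^5/360


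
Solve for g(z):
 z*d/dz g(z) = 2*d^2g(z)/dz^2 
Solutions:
 g(z) = C1 + C2*erfi(z/2)


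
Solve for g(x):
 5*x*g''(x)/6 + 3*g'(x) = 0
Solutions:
 g(x) = C1 + C2/x^(13/5)


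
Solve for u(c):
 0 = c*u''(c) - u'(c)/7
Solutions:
 u(c) = C1 + C2*c^(8/7)


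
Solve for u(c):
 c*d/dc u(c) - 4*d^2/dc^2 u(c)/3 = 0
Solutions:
 u(c) = C1 + C2*erfi(sqrt(6)*c/4)


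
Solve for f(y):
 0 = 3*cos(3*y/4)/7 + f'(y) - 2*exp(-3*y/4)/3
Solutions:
 f(y) = C1 - 4*sin(3*y/4)/7 - 8*exp(-3*y/4)/9


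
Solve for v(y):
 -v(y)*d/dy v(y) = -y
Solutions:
 v(y) = -sqrt(C1 + y^2)
 v(y) = sqrt(C1 + y^2)


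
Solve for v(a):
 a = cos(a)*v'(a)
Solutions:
 v(a) = C1 + Integral(a/cos(a), a)


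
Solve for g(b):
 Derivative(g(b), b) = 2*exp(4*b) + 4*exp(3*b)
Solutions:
 g(b) = C1 + exp(4*b)/2 + 4*exp(3*b)/3


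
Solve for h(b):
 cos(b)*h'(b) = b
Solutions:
 h(b) = C1 + Integral(b/cos(b), b)


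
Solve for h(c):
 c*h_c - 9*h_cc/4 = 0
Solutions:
 h(c) = C1 + C2*erfi(sqrt(2)*c/3)


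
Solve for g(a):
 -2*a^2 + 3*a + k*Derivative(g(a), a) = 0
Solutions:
 g(a) = C1 + 2*a^3/(3*k) - 3*a^2/(2*k)


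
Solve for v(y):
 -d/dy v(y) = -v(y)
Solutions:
 v(y) = C1*exp(y)


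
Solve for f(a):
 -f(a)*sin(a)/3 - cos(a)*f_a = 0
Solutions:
 f(a) = C1*cos(a)^(1/3)


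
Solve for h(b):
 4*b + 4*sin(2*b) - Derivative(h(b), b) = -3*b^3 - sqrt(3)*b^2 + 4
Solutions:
 h(b) = C1 + 3*b^4/4 + sqrt(3)*b^3/3 + 2*b^2 - 4*b - 2*cos(2*b)


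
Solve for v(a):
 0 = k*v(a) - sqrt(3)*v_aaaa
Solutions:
 v(a) = C1*exp(-3^(7/8)*a*k^(1/4)/3) + C2*exp(3^(7/8)*a*k^(1/4)/3) + C3*exp(-3^(7/8)*I*a*k^(1/4)/3) + C4*exp(3^(7/8)*I*a*k^(1/4)/3)


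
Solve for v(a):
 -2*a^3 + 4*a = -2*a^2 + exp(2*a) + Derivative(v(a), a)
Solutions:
 v(a) = C1 - a^4/2 + 2*a^3/3 + 2*a^2 - exp(2*a)/2


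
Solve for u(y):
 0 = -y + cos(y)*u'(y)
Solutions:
 u(y) = C1 + Integral(y/cos(y), y)


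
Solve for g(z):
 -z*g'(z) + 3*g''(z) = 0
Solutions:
 g(z) = C1 + C2*erfi(sqrt(6)*z/6)


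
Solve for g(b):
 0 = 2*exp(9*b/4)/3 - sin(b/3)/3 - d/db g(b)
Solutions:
 g(b) = C1 + 8*exp(9*b/4)/27 + cos(b/3)


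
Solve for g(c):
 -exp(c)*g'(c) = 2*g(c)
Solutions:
 g(c) = C1*exp(2*exp(-c))


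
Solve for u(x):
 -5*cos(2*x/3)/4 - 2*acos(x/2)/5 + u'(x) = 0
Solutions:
 u(x) = C1 + 2*x*acos(x/2)/5 - 2*sqrt(4 - x^2)/5 + 15*sin(2*x/3)/8


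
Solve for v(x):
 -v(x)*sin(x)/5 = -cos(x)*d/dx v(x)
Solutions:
 v(x) = C1/cos(x)^(1/5)


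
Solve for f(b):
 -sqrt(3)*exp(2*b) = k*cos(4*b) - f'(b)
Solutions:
 f(b) = C1 + k*sin(4*b)/4 + sqrt(3)*exp(2*b)/2


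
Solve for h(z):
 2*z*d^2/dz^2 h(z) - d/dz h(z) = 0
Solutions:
 h(z) = C1 + C2*z^(3/2)


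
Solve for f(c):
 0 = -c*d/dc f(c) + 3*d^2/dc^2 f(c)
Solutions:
 f(c) = C1 + C2*erfi(sqrt(6)*c/6)


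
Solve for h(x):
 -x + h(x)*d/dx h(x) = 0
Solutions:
 h(x) = -sqrt(C1 + x^2)
 h(x) = sqrt(C1 + x^2)


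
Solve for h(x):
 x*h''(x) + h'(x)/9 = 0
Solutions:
 h(x) = C1 + C2*x^(8/9)


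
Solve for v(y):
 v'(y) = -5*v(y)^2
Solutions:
 v(y) = 1/(C1 + 5*y)


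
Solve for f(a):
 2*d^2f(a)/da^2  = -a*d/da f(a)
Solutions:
 f(a) = C1 + C2*erf(a/2)


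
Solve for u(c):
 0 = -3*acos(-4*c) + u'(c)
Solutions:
 u(c) = C1 + 3*c*acos(-4*c) + 3*sqrt(1 - 16*c^2)/4


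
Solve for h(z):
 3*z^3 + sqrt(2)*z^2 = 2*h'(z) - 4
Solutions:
 h(z) = C1 + 3*z^4/8 + sqrt(2)*z^3/6 + 2*z


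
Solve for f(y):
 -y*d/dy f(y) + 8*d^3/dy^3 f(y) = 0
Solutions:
 f(y) = C1 + Integral(C2*airyai(y/2) + C3*airybi(y/2), y)


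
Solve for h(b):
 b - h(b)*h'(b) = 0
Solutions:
 h(b) = -sqrt(C1 + b^2)
 h(b) = sqrt(C1 + b^2)


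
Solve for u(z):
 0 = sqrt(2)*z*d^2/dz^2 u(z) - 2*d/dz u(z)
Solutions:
 u(z) = C1 + C2*z^(1 + sqrt(2))


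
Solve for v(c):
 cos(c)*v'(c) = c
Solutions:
 v(c) = C1 + Integral(c/cos(c), c)


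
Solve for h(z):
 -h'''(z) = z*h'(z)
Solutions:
 h(z) = C1 + Integral(C2*airyai(-z) + C3*airybi(-z), z)


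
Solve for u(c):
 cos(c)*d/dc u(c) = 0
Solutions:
 u(c) = C1


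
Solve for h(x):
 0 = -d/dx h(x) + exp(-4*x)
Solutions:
 h(x) = C1 - exp(-4*x)/4


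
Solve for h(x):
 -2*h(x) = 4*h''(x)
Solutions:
 h(x) = C1*sin(sqrt(2)*x/2) + C2*cos(sqrt(2)*x/2)


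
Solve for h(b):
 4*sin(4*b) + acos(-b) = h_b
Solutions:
 h(b) = C1 + b*acos(-b) + sqrt(1 - b^2) - cos(4*b)


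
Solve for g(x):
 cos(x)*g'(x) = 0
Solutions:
 g(x) = C1


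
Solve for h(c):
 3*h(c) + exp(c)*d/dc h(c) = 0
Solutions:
 h(c) = C1*exp(3*exp(-c))


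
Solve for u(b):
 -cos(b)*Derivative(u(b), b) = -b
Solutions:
 u(b) = C1 + Integral(b/cos(b), b)


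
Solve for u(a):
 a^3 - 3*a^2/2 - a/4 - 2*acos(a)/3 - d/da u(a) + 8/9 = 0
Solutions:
 u(a) = C1 + a^4/4 - a^3/2 - a^2/8 - 2*a*acos(a)/3 + 8*a/9 + 2*sqrt(1 - a^2)/3


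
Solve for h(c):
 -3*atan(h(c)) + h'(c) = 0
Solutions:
 Integral(1/atan(_y), (_y, h(c))) = C1 + 3*c


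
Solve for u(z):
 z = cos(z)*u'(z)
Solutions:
 u(z) = C1 + Integral(z/cos(z), z)


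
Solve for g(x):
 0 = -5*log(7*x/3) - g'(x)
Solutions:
 g(x) = C1 - 5*x*log(x) + x*log(243/16807) + 5*x


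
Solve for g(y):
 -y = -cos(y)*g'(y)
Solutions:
 g(y) = C1 + Integral(y/cos(y), y)


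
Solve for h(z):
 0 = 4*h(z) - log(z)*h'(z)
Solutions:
 h(z) = C1*exp(4*li(z))


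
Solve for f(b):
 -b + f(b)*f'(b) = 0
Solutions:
 f(b) = -sqrt(C1 + b^2)
 f(b) = sqrt(C1 + b^2)


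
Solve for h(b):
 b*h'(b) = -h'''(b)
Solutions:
 h(b) = C1 + Integral(C2*airyai(-b) + C3*airybi(-b), b)


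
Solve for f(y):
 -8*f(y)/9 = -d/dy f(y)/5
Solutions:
 f(y) = C1*exp(40*y/9)


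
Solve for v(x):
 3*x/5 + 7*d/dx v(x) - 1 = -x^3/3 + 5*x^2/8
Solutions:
 v(x) = C1 - x^4/84 + 5*x^3/168 - 3*x^2/70 + x/7


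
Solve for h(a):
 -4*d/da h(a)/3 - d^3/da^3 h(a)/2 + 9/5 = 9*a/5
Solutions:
 h(a) = C1 + C2*sin(2*sqrt(6)*a/3) + C3*cos(2*sqrt(6)*a/3) - 27*a^2/40 + 27*a/20


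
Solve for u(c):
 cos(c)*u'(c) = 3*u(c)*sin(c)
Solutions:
 u(c) = C1/cos(c)^3


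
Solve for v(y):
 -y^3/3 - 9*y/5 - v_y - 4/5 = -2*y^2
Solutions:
 v(y) = C1 - y^4/12 + 2*y^3/3 - 9*y^2/10 - 4*y/5


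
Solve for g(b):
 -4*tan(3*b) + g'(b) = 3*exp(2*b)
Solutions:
 g(b) = C1 + 3*exp(2*b)/2 - 4*log(cos(3*b))/3


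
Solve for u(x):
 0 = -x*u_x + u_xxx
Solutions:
 u(x) = C1 + Integral(C2*airyai(x) + C3*airybi(x), x)


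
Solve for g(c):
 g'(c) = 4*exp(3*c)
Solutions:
 g(c) = C1 + 4*exp(3*c)/3


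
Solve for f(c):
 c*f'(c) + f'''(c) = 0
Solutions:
 f(c) = C1 + Integral(C2*airyai(-c) + C3*airybi(-c), c)


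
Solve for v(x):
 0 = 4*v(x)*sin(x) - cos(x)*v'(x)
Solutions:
 v(x) = C1/cos(x)^4


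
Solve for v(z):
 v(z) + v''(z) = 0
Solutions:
 v(z) = C1*sin(z) + C2*cos(z)


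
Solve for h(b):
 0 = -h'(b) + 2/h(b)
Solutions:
 h(b) = -sqrt(C1 + 4*b)
 h(b) = sqrt(C1 + 4*b)


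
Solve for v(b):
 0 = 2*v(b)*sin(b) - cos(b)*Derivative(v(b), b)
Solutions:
 v(b) = C1/cos(b)^2


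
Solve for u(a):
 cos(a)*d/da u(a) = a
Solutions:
 u(a) = C1 + Integral(a/cos(a), a)


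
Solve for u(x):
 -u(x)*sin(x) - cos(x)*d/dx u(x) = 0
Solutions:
 u(x) = C1*cos(x)


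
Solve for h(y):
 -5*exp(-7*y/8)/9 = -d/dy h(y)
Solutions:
 h(y) = C1 - 40*exp(-7*y/8)/63


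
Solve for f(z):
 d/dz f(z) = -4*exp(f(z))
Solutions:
 f(z) = log(1/(C1 + 4*z))


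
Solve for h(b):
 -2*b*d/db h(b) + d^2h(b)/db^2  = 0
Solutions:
 h(b) = C1 + C2*erfi(b)


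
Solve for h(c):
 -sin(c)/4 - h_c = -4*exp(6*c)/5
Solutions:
 h(c) = C1 + 2*exp(6*c)/15 + cos(c)/4


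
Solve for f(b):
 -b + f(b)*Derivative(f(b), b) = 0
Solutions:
 f(b) = -sqrt(C1 + b^2)
 f(b) = sqrt(C1 + b^2)


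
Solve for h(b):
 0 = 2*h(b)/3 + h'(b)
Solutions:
 h(b) = C1*exp(-2*b/3)


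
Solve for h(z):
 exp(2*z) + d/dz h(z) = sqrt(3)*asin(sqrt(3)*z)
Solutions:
 h(z) = C1 + sqrt(3)*(z*asin(sqrt(3)*z) + sqrt(3)*sqrt(1 - 3*z^2)/3) - exp(2*z)/2


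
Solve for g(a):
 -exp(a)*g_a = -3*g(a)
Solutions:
 g(a) = C1*exp(-3*exp(-a))


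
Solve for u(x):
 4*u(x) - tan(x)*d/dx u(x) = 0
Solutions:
 u(x) = C1*sin(x)^4


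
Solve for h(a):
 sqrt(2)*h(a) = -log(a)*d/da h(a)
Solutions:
 h(a) = C1*exp(-sqrt(2)*li(a))


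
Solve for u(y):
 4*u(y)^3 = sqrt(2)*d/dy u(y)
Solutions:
 u(y) = -sqrt(2)*sqrt(-1/(C1 + 2*sqrt(2)*y))/2
 u(y) = sqrt(2)*sqrt(-1/(C1 + 2*sqrt(2)*y))/2


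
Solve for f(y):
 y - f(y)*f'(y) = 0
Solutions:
 f(y) = -sqrt(C1 + y^2)
 f(y) = sqrt(C1 + y^2)


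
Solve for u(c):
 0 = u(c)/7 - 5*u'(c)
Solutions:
 u(c) = C1*exp(c/35)


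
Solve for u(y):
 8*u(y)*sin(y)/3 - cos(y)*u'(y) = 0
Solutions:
 u(y) = C1/cos(y)^(8/3)


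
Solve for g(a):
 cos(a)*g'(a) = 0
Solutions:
 g(a) = C1


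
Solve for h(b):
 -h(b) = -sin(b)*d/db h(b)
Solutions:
 h(b) = C1*sqrt(cos(b) - 1)/sqrt(cos(b) + 1)


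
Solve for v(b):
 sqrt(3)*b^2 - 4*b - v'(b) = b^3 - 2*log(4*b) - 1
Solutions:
 v(b) = C1 - b^4/4 + sqrt(3)*b^3/3 - 2*b^2 + 2*b*log(b) - b + b*log(16)


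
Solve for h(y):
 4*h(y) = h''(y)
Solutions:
 h(y) = C1*exp(-2*y) + C2*exp(2*y)


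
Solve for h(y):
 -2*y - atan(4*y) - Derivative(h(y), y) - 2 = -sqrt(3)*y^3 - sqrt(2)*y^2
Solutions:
 h(y) = C1 + sqrt(3)*y^4/4 + sqrt(2)*y^3/3 - y^2 - y*atan(4*y) - 2*y + log(16*y^2 + 1)/8


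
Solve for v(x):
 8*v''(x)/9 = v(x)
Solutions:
 v(x) = C1*exp(-3*sqrt(2)*x/4) + C2*exp(3*sqrt(2)*x/4)


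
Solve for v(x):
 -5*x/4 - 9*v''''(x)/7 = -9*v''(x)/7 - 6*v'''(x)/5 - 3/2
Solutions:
 v(x) = C1 + C2*x + C3*exp(x*(7 - sqrt(274))/15) + C4*exp(x*(7 + sqrt(274))/15) + 35*x^3/216 - 28*x^2/27


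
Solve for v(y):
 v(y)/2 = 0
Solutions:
 v(y) = 0


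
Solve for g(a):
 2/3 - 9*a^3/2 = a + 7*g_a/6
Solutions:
 g(a) = C1 - 27*a^4/28 - 3*a^2/7 + 4*a/7


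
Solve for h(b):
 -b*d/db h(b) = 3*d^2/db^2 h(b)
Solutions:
 h(b) = C1 + C2*erf(sqrt(6)*b/6)


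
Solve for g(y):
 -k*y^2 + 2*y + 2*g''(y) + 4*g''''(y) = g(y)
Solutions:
 g(y) = C1*exp(-y*sqrt(-1 + sqrt(5))/2) + C2*exp(y*sqrt(-1 + sqrt(5))/2) + C3*sin(y*sqrt(1 + sqrt(5))/2) + C4*cos(y*sqrt(1 + sqrt(5))/2) - k*y^2 - 4*k + 2*y


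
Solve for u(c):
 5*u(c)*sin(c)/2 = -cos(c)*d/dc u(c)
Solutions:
 u(c) = C1*cos(c)^(5/2)


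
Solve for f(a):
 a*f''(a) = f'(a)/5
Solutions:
 f(a) = C1 + C2*a^(6/5)


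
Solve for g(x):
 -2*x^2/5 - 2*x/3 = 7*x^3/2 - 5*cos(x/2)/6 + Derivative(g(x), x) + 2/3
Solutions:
 g(x) = C1 - 7*x^4/8 - 2*x^3/15 - x^2/3 - 2*x/3 + 5*sin(x/2)/3


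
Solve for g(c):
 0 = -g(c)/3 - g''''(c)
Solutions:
 g(c) = (C1*sin(sqrt(2)*3^(3/4)*c/6) + C2*cos(sqrt(2)*3^(3/4)*c/6))*exp(-sqrt(2)*3^(3/4)*c/6) + (C3*sin(sqrt(2)*3^(3/4)*c/6) + C4*cos(sqrt(2)*3^(3/4)*c/6))*exp(sqrt(2)*3^(3/4)*c/6)


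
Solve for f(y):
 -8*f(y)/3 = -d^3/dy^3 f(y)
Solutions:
 f(y) = C3*exp(2*3^(2/3)*y/3) + (C1*sin(3^(1/6)*y) + C2*cos(3^(1/6)*y))*exp(-3^(2/3)*y/3)


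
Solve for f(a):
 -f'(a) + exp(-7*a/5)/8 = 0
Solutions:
 f(a) = C1 - 5*exp(-7*a/5)/56


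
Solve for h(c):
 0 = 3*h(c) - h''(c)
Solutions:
 h(c) = C1*exp(-sqrt(3)*c) + C2*exp(sqrt(3)*c)


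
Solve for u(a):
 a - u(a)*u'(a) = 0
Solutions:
 u(a) = -sqrt(C1 + a^2)
 u(a) = sqrt(C1 + a^2)


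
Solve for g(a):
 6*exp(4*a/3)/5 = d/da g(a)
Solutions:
 g(a) = C1 + 9*exp(4*a/3)/10


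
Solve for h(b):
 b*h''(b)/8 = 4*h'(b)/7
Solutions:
 h(b) = C1 + C2*b^(39/7)


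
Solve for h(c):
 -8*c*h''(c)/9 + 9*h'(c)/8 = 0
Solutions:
 h(c) = C1 + C2*c^(145/64)


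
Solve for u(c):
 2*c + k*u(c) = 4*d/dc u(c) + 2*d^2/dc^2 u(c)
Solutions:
 u(c) = C1*exp(-c*(sqrt(2)*sqrt(k + 2)/2 + 1)) + C2*exp(c*(sqrt(2)*sqrt(k + 2)/2 - 1)) - 2*c/k - 8/k^2


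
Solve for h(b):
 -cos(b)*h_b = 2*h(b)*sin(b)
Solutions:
 h(b) = C1*cos(b)^2


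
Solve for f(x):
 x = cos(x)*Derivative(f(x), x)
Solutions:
 f(x) = C1 + Integral(x/cos(x), x)


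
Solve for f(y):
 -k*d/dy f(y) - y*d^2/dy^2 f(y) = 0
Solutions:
 f(y) = C1 + y^(1 - re(k))*(C2*sin(log(y)*Abs(im(k))) + C3*cos(log(y)*im(k)))


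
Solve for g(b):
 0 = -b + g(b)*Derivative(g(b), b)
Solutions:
 g(b) = -sqrt(C1 + b^2)
 g(b) = sqrt(C1 + b^2)


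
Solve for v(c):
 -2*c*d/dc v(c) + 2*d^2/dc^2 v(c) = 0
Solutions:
 v(c) = C1 + C2*erfi(sqrt(2)*c/2)


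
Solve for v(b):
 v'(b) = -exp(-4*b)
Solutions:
 v(b) = C1 + exp(-4*b)/4


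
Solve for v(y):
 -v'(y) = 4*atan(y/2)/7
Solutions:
 v(y) = C1 - 4*y*atan(y/2)/7 + 4*log(y^2 + 4)/7


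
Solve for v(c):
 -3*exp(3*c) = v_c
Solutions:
 v(c) = C1 - exp(3*c)


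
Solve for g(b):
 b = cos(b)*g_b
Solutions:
 g(b) = C1 + Integral(b/cos(b), b)


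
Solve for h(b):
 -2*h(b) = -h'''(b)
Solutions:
 h(b) = C3*exp(2^(1/3)*b) + (C1*sin(2^(1/3)*sqrt(3)*b/2) + C2*cos(2^(1/3)*sqrt(3)*b/2))*exp(-2^(1/3)*b/2)


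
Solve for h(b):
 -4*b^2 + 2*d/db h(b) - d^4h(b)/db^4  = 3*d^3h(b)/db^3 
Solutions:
 h(b) = C1 + 2*b^3/3 + 6*b + (C2 + C3*exp(-sqrt(3)*b) + C4*exp(sqrt(3)*b))*exp(-b)


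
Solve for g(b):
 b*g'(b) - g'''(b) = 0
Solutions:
 g(b) = C1 + Integral(C2*airyai(b) + C3*airybi(b), b)


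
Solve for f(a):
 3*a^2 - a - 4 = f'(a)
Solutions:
 f(a) = C1 + a^3 - a^2/2 - 4*a


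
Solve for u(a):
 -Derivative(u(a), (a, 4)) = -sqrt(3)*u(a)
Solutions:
 u(a) = C1*exp(-3^(1/8)*a) + C2*exp(3^(1/8)*a) + C3*sin(3^(1/8)*a) + C4*cos(3^(1/8)*a)


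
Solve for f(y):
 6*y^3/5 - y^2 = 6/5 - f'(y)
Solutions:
 f(y) = C1 - 3*y^4/10 + y^3/3 + 6*y/5


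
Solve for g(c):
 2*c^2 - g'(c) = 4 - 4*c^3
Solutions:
 g(c) = C1 + c^4 + 2*c^3/3 - 4*c


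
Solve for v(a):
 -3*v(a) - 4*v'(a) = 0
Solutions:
 v(a) = C1*exp(-3*a/4)


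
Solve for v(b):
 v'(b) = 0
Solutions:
 v(b) = C1


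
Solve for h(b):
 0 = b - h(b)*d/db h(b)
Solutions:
 h(b) = -sqrt(C1 + b^2)
 h(b) = sqrt(C1 + b^2)


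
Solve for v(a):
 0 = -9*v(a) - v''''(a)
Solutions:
 v(a) = (C1*sin(sqrt(6)*a/2) + C2*cos(sqrt(6)*a/2))*exp(-sqrt(6)*a/2) + (C3*sin(sqrt(6)*a/2) + C4*cos(sqrt(6)*a/2))*exp(sqrt(6)*a/2)


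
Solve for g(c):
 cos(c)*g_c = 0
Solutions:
 g(c) = C1


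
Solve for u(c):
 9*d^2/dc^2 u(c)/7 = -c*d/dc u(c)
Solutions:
 u(c) = C1 + C2*erf(sqrt(14)*c/6)


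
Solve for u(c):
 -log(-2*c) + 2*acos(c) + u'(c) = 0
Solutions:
 u(c) = C1 + c*log(-c) - 2*c*acos(c) - c + c*log(2) + 2*sqrt(1 - c^2)


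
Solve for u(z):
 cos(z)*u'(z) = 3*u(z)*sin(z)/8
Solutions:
 u(z) = C1/cos(z)^(3/8)


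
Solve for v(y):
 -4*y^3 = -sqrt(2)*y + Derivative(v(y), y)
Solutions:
 v(y) = C1 - y^4 + sqrt(2)*y^2/2


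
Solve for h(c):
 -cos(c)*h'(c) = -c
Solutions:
 h(c) = C1 + Integral(c/cos(c), c)


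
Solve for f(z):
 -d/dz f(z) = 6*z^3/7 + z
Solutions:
 f(z) = C1 - 3*z^4/14 - z^2/2


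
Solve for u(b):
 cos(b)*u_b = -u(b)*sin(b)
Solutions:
 u(b) = C1*cos(b)


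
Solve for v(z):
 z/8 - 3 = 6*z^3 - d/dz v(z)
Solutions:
 v(z) = C1 + 3*z^4/2 - z^2/16 + 3*z


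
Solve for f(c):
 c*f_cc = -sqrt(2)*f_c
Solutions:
 f(c) = C1 + C2*c^(1 - sqrt(2))


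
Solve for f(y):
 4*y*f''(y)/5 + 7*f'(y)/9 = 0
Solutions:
 f(y) = C1 + C2*y^(1/36)


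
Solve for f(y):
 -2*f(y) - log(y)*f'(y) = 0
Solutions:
 f(y) = C1*exp(-2*li(y))


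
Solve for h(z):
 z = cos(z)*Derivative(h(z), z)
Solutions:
 h(z) = C1 + Integral(z/cos(z), z)


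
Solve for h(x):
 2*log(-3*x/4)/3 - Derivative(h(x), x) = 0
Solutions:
 h(x) = C1 + 2*x*log(-x)/3 + 2*x*(-2*log(2) - 1 + log(3))/3


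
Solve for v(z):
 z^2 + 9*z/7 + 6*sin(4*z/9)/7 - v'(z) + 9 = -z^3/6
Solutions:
 v(z) = C1 + z^4/24 + z^3/3 + 9*z^2/14 + 9*z - 27*cos(4*z/9)/14


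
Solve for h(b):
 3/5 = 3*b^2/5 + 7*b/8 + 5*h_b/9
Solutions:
 h(b) = C1 - 9*b^3/25 - 63*b^2/80 + 27*b/25


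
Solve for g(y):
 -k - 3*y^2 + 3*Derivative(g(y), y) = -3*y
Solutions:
 g(y) = C1 + k*y/3 + y^3/3 - y^2/2


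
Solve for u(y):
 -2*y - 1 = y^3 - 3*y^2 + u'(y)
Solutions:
 u(y) = C1 - y^4/4 + y^3 - y^2 - y


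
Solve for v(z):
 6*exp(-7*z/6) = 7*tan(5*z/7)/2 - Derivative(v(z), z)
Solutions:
 v(z) = C1 + 49*log(tan(5*z/7)^2 + 1)/20 + 36*exp(-7*z/6)/7


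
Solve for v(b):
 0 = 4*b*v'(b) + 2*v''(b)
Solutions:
 v(b) = C1 + C2*erf(b)


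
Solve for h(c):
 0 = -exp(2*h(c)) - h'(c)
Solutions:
 h(c) = log(-sqrt(-1/(C1 - c))) - log(2)/2
 h(c) = log(-1/(C1 - c))/2 - log(2)/2


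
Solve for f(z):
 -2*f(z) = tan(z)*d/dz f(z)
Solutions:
 f(z) = C1/sin(z)^2


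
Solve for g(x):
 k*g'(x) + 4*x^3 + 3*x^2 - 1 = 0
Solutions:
 g(x) = C1 - x^4/k - x^3/k + x/k


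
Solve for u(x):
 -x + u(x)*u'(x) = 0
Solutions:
 u(x) = -sqrt(C1 + x^2)
 u(x) = sqrt(C1 + x^2)


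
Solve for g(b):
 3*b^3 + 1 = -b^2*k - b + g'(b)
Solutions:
 g(b) = C1 + 3*b^4/4 + b^3*k/3 + b^2/2 + b


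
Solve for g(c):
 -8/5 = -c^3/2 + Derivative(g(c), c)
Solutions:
 g(c) = C1 + c^4/8 - 8*c/5


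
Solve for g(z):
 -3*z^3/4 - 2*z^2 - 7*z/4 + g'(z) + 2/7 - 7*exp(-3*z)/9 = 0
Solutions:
 g(z) = C1 + 3*z^4/16 + 2*z^3/3 + 7*z^2/8 - 2*z/7 - 7*exp(-3*z)/27


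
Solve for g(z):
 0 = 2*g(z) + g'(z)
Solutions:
 g(z) = C1*exp(-2*z)


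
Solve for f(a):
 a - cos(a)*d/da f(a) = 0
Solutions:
 f(a) = C1 + Integral(a/cos(a), a)


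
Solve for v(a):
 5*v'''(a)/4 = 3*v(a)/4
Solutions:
 v(a) = C3*exp(3^(1/3)*5^(2/3)*a/5) + (C1*sin(3^(5/6)*5^(2/3)*a/10) + C2*cos(3^(5/6)*5^(2/3)*a/10))*exp(-3^(1/3)*5^(2/3)*a/10)


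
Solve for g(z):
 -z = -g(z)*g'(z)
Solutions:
 g(z) = -sqrt(C1 + z^2)
 g(z) = sqrt(C1 + z^2)


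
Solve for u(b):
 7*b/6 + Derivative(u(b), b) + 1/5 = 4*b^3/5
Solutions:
 u(b) = C1 + b^4/5 - 7*b^2/12 - b/5


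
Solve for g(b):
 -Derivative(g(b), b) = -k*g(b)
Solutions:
 g(b) = C1*exp(b*k)


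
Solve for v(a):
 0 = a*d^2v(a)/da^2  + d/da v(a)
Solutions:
 v(a) = C1 + C2*log(a)


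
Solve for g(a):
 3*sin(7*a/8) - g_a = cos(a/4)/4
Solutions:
 g(a) = C1 - sin(a/4) - 24*cos(7*a/8)/7


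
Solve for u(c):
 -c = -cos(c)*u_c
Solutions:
 u(c) = C1 + Integral(c/cos(c), c)


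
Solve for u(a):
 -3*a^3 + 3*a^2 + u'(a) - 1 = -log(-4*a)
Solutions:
 u(a) = C1 + 3*a^4/4 - a^3 - a*log(-a) + 2*a*(1 - log(2))


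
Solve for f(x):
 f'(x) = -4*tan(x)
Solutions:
 f(x) = C1 + 4*log(cos(x))


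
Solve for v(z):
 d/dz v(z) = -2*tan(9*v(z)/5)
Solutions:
 v(z) = -5*asin(C1*exp(-18*z/5))/9 + 5*pi/9
 v(z) = 5*asin(C1*exp(-18*z/5))/9


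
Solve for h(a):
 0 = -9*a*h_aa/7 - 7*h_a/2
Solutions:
 h(a) = C1 + C2/a^(31/18)


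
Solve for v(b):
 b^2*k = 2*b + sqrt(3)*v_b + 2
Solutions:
 v(b) = C1 + sqrt(3)*b^3*k/9 - sqrt(3)*b^2/3 - 2*sqrt(3)*b/3


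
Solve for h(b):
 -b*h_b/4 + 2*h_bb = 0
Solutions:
 h(b) = C1 + C2*erfi(b/4)


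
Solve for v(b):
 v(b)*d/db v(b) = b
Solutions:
 v(b) = -sqrt(C1 + b^2)
 v(b) = sqrt(C1 + b^2)


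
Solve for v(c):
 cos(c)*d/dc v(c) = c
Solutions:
 v(c) = C1 + Integral(c/cos(c), c)


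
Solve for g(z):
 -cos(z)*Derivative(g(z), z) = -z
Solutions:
 g(z) = C1 + Integral(z/cos(z), z)


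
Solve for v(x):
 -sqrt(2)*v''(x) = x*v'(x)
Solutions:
 v(x) = C1 + C2*erf(2^(1/4)*x/2)


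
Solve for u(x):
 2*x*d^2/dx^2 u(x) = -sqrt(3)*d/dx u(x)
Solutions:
 u(x) = C1 + C2*x^(1 - sqrt(3)/2)


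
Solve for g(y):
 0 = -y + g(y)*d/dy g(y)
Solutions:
 g(y) = -sqrt(C1 + y^2)
 g(y) = sqrt(C1 + y^2)


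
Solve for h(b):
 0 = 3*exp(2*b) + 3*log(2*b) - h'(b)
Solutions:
 h(b) = C1 + 3*b*log(b) + 3*b*(-1 + log(2)) + 3*exp(2*b)/2


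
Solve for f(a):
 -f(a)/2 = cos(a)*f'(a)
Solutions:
 f(a) = C1*(sin(a) - 1)^(1/4)/(sin(a) + 1)^(1/4)


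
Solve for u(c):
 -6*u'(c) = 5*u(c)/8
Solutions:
 u(c) = C1*exp(-5*c/48)


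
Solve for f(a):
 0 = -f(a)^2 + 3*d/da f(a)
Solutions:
 f(a) = -3/(C1 + a)


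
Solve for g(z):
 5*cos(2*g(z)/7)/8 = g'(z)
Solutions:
 -5*z/8 - 7*log(sin(2*g(z)/7) - 1)/4 + 7*log(sin(2*g(z)/7) + 1)/4 = C1


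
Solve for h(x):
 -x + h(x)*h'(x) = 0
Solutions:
 h(x) = -sqrt(C1 + x^2)
 h(x) = sqrt(C1 + x^2)


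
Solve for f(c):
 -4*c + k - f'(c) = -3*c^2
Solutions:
 f(c) = C1 + c^3 - 2*c^2 + c*k


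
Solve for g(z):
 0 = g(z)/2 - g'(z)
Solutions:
 g(z) = C1*exp(z/2)


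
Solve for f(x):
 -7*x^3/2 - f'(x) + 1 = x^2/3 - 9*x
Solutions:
 f(x) = C1 - 7*x^4/8 - x^3/9 + 9*x^2/2 + x


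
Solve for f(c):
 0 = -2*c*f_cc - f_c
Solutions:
 f(c) = C1 + C2*sqrt(c)


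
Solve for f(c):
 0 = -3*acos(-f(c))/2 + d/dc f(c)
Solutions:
 Integral(1/acos(-_y), (_y, f(c))) = C1 + 3*c/2


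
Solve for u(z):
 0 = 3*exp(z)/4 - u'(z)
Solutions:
 u(z) = C1 + 3*exp(z)/4


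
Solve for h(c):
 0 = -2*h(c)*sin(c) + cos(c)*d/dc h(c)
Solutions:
 h(c) = C1/cos(c)^2


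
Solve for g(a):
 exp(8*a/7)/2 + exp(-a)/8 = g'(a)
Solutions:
 g(a) = C1 + 7*exp(8*a/7)/16 - exp(-a)/8


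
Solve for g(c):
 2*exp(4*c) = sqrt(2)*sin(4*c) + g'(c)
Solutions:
 g(c) = C1 + exp(4*c)/2 + sqrt(2)*cos(4*c)/4


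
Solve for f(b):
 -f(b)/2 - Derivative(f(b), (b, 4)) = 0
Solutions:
 f(b) = (C1*sin(2^(1/4)*b/2) + C2*cos(2^(1/4)*b/2))*exp(-2^(1/4)*b/2) + (C3*sin(2^(1/4)*b/2) + C4*cos(2^(1/4)*b/2))*exp(2^(1/4)*b/2)


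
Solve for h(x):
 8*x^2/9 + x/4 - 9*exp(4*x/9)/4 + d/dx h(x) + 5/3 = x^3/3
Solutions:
 h(x) = C1 + x^4/12 - 8*x^3/27 - x^2/8 - 5*x/3 + 81*exp(4*x/9)/16


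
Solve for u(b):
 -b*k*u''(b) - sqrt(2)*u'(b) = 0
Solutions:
 u(b) = C1 + b^(((re(k) - sqrt(2))*re(k) + im(k)^2)/(re(k)^2 + im(k)^2))*(C2*sin(sqrt(2)*log(b)*Abs(im(k))/(re(k)^2 + im(k)^2)) + C3*cos(sqrt(2)*log(b)*im(k)/(re(k)^2 + im(k)^2)))


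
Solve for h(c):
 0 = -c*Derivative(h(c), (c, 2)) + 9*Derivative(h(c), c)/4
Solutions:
 h(c) = C1 + C2*c^(13/4)


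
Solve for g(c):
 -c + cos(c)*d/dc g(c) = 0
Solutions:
 g(c) = C1 + Integral(c/cos(c), c)


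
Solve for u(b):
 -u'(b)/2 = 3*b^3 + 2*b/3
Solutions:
 u(b) = C1 - 3*b^4/2 - 2*b^2/3


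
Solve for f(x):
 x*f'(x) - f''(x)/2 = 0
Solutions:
 f(x) = C1 + C2*erfi(x)


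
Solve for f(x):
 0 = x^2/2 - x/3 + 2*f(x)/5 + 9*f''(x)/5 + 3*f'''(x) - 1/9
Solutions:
 f(x) = C1*exp(x*(-6 + 3*3^(1/3)/(5*sqrt(31) + 28)^(1/3) + 3^(2/3)*(5*sqrt(31) + 28)^(1/3))/30)*sin(3^(1/6)*x*(-(5*sqrt(31) + 28)^(1/3) + 3^(2/3)/(5*sqrt(31) + 28)^(1/3))/10) + C2*exp(x*(-6 + 3*3^(1/3)/(5*sqrt(31) + 28)^(1/3) + 3^(2/3)*(5*sqrt(31) + 28)^(1/3))/30)*cos(3^(1/6)*x*(-(5*sqrt(31) + 28)^(1/3) + 3^(2/3)/(5*sqrt(31) + 28)^(1/3))/10) + C3*exp(-x*(3*3^(1/3)/(5*sqrt(31) + 28)^(1/3) + 3 + 3^(2/3)*(5*sqrt(31) + 28)^(1/3))/15) - 5*x^2/4 + 5*x/6 + 415/36


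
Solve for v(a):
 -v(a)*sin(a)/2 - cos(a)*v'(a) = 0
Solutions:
 v(a) = C1*sqrt(cos(a))


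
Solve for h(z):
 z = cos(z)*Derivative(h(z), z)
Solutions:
 h(z) = C1 + Integral(z/cos(z), z)


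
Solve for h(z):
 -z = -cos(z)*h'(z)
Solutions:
 h(z) = C1 + Integral(z/cos(z), z)


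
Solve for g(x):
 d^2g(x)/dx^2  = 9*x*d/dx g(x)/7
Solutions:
 g(x) = C1 + C2*erfi(3*sqrt(14)*x/14)


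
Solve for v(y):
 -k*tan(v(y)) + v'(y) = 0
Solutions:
 v(y) = pi - asin(C1*exp(k*y))
 v(y) = asin(C1*exp(k*y))


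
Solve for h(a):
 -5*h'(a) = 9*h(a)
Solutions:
 h(a) = C1*exp(-9*a/5)


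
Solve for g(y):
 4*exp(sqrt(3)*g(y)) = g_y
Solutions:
 g(y) = sqrt(3)*(2*log(-1/(C1 + 4*y)) - log(3))/6


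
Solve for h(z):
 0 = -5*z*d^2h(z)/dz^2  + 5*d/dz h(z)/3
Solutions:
 h(z) = C1 + C2*z^(4/3)


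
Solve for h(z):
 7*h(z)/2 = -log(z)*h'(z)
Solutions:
 h(z) = C1*exp(-7*li(z)/2)


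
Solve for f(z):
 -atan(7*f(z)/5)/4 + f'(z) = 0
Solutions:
 Integral(1/atan(7*_y/5), (_y, f(z))) = C1 + z/4


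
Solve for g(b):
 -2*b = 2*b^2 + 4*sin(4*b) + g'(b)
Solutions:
 g(b) = C1 - 2*b^3/3 - b^2 + cos(4*b)


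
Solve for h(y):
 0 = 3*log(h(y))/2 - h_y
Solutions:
 li(h(y)) = C1 + 3*y/2


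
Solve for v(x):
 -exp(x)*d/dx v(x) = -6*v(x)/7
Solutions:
 v(x) = C1*exp(-6*exp(-x)/7)


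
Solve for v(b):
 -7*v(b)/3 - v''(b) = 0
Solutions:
 v(b) = C1*sin(sqrt(21)*b/3) + C2*cos(sqrt(21)*b/3)


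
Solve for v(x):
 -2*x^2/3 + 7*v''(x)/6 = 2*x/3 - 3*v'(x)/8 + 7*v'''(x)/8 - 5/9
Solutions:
 v(x) = C1 + C2*exp(x*(14 - sqrt(385))/21) + C3*exp(x*(14 + sqrt(385))/21) + 16*x^3/27 - 376*x^2/81 + 26024*x/729


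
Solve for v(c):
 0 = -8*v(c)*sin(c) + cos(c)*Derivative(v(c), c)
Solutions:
 v(c) = C1/cos(c)^8


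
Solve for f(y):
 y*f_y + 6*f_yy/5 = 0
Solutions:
 f(y) = C1 + C2*erf(sqrt(15)*y/6)


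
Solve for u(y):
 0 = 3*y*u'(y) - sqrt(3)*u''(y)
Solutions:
 u(y) = C1 + C2*erfi(sqrt(2)*3^(1/4)*y/2)


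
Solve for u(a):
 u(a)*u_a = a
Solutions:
 u(a) = -sqrt(C1 + a^2)
 u(a) = sqrt(C1 + a^2)


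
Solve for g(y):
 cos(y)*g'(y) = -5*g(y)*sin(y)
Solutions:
 g(y) = C1*cos(y)^5


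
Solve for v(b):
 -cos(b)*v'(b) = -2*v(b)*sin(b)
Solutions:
 v(b) = C1/cos(b)^2


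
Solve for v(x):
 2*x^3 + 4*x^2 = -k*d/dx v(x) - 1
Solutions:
 v(x) = C1 - x^4/(2*k) - 4*x^3/(3*k) - x/k


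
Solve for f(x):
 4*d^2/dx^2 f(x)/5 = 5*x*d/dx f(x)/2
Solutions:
 f(x) = C1 + C2*erfi(5*x/4)


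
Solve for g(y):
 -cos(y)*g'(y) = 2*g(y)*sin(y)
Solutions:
 g(y) = C1*cos(y)^2


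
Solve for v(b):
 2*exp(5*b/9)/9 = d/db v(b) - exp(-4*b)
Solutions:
 v(b) = C1 + 2*exp(5*b/9)/5 - exp(-4*b)/4


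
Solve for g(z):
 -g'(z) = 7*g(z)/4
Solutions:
 g(z) = C1*exp(-7*z/4)


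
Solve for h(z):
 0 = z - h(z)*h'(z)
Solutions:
 h(z) = -sqrt(C1 + z^2)
 h(z) = sqrt(C1 + z^2)


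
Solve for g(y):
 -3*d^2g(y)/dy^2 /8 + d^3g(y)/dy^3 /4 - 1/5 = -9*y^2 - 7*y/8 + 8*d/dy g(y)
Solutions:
 g(y) = C1 + C2*exp(y*(3 - sqrt(521))/4) + C3*exp(y*(3 + sqrt(521))/4) + 3*y^3/8 + y^2/512 + 3697*y/81920


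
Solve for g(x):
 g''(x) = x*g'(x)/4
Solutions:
 g(x) = C1 + C2*erfi(sqrt(2)*x/4)


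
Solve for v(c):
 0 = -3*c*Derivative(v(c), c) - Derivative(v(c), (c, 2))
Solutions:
 v(c) = C1 + C2*erf(sqrt(6)*c/2)


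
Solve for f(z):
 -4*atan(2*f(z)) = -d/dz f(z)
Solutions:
 Integral(1/atan(2*_y), (_y, f(z))) = C1 + 4*z


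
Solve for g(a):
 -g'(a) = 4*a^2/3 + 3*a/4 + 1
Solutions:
 g(a) = C1 - 4*a^3/9 - 3*a^2/8 - a


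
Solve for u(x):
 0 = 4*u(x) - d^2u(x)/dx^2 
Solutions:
 u(x) = C1*exp(-2*x) + C2*exp(2*x)


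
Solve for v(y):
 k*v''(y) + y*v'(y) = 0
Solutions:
 v(y) = C1 + C2*sqrt(k)*erf(sqrt(2)*y*sqrt(1/k)/2)


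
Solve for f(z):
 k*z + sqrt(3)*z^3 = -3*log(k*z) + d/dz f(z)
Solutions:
 f(z) = C1 + k*z^2/2 + sqrt(3)*z^4/4 + 3*z*log(k*z) - 3*z


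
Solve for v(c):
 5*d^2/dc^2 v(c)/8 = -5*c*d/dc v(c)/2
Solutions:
 v(c) = C1 + C2*erf(sqrt(2)*c)


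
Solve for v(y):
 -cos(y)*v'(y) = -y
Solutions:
 v(y) = C1 + Integral(y/cos(y), y)


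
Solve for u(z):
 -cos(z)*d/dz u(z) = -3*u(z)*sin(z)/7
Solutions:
 u(z) = C1/cos(z)^(3/7)


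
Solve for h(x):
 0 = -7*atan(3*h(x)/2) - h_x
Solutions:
 Integral(1/atan(3*_y/2), (_y, h(x))) = C1 - 7*x


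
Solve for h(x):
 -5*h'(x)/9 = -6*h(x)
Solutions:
 h(x) = C1*exp(54*x/5)


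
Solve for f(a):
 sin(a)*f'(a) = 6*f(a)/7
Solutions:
 f(a) = C1*(cos(a) - 1)^(3/7)/(cos(a) + 1)^(3/7)


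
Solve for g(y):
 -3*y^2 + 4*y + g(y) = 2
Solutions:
 g(y) = 3*y^2 - 4*y + 2


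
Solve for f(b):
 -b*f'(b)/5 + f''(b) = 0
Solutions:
 f(b) = C1 + C2*erfi(sqrt(10)*b/10)


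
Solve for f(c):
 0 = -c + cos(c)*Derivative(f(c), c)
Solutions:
 f(c) = C1 + Integral(c/cos(c), c)


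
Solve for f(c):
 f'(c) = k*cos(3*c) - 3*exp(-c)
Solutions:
 f(c) = C1 + k*sin(3*c)/3 + 3*exp(-c)


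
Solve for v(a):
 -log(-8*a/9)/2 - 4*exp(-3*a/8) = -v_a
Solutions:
 v(a) = C1 + a*log(-a)/2 + a*(-log(3) - 1/2 + 3*log(2)/2) - 32*exp(-3*a/8)/3


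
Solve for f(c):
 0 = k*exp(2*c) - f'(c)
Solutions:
 f(c) = C1 + k*exp(2*c)/2


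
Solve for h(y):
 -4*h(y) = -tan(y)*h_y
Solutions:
 h(y) = C1*sin(y)^4


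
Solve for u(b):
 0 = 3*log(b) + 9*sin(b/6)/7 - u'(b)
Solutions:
 u(b) = C1 + 3*b*log(b) - 3*b - 54*cos(b/6)/7


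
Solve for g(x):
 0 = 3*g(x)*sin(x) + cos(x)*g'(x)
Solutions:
 g(x) = C1*cos(x)^3


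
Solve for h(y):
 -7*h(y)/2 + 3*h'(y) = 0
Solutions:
 h(y) = C1*exp(7*y/6)


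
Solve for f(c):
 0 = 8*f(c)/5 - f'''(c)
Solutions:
 f(c) = C3*exp(2*5^(2/3)*c/5) + (C1*sin(sqrt(3)*5^(2/3)*c/5) + C2*cos(sqrt(3)*5^(2/3)*c/5))*exp(-5^(2/3)*c/5)


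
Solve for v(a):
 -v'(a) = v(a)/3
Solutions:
 v(a) = C1*exp(-a/3)


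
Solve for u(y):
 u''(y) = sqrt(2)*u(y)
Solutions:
 u(y) = C1*exp(-2^(1/4)*y) + C2*exp(2^(1/4)*y)


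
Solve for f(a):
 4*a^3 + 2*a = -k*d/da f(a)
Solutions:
 f(a) = C1 - a^4/k - a^2/k


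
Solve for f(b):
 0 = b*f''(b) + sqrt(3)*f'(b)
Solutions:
 f(b) = C1 + C2*b^(1 - sqrt(3))


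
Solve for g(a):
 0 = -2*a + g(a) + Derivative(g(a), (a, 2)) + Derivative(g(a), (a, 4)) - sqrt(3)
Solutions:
 g(a) = 2*a + (C1*sin(sqrt(3)*a/2) + C2*cos(sqrt(3)*a/2))*exp(-a/2) + (C3*sin(sqrt(3)*a/2) + C4*cos(sqrt(3)*a/2))*exp(a/2) + sqrt(3)


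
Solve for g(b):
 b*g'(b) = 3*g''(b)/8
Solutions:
 g(b) = C1 + C2*erfi(2*sqrt(3)*b/3)


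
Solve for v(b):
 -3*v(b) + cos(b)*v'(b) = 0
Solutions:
 v(b) = C1*(sin(b) + 1)^(3/2)/(sin(b) - 1)^(3/2)


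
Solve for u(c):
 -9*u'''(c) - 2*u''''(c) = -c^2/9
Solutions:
 u(c) = C1 + C2*c + C3*c^2 + C4*exp(-9*c/2) + c^5/4860 - c^4/4374 + 4*c^3/19683


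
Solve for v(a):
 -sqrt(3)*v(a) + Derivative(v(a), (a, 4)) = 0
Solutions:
 v(a) = C1*exp(-3^(1/8)*a) + C2*exp(3^(1/8)*a) + C3*sin(3^(1/8)*a) + C4*cos(3^(1/8)*a)


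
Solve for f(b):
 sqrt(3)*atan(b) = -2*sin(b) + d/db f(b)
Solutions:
 f(b) = C1 + sqrt(3)*(b*atan(b) - log(b^2 + 1)/2) - 2*cos(b)


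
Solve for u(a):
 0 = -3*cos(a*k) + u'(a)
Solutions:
 u(a) = C1 + 3*sin(a*k)/k


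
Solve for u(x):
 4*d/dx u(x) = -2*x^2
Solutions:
 u(x) = C1 - x^3/6


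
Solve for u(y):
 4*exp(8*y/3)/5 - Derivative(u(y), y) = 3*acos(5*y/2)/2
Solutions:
 u(y) = C1 - 3*y*acos(5*y/2)/2 + 3*sqrt(4 - 25*y^2)/10 + 3*exp(8*y/3)/10


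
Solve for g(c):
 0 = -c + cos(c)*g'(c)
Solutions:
 g(c) = C1 + Integral(c/cos(c), c)


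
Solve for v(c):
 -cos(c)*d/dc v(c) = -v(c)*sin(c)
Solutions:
 v(c) = C1/cos(c)


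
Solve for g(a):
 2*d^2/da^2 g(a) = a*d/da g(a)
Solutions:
 g(a) = C1 + C2*erfi(a/2)


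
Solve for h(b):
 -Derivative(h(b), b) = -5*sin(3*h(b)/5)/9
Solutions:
 -5*b/9 + 5*log(cos(3*h(b)/5) - 1)/6 - 5*log(cos(3*h(b)/5) + 1)/6 = C1


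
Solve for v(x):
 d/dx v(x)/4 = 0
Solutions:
 v(x) = C1


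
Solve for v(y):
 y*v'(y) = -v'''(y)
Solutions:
 v(y) = C1 + Integral(C2*airyai(-y) + C3*airybi(-y), y)


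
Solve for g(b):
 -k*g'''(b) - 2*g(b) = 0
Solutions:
 g(b) = C1*exp(2^(1/3)*b*(-1/k)^(1/3)) + C2*exp(2^(1/3)*b*(-1/k)^(1/3)*(-1 + sqrt(3)*I)/2) + C3*exp(-2^(1/3)*b*(-1/k)^(1/3)*(1 + sqrt(3)*I)/2)


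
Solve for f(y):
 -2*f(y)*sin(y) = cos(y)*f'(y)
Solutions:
 f(y) = C1*cos(y)^2


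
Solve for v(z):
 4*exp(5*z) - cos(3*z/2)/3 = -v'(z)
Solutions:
 v(z) = C1 - 4*exp(5*z)/5 + 2*sin(3*z/2)/9


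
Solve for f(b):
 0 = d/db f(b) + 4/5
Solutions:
 f(b) = C1 - 4*b/5


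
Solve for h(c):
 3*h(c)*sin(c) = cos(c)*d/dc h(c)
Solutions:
 h(c) = C1/cos(c)^3


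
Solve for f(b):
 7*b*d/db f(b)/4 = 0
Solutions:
 f(b) = C1


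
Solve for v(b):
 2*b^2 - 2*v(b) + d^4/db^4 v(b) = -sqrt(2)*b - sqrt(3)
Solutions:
 v(b) = C1*exp(-2^(1/4)*b) + C2*exp(2^(1/4)*b) + C3*sin(2^(1/4)*b) + C4*cos(2^(1/4)*b) + b^2 + sqrt(2)*b/2 + sqrt(3)/2


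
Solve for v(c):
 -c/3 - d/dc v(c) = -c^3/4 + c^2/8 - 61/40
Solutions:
 v(c) = C1 + c^4/16 - c^3/24 - c^2/6 + 61*c/40


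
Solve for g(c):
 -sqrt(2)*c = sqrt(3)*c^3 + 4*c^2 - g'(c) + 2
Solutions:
 g(c) = C1 + sqrt(3)*c^4/4 + 4*c^3/3 + sqrt(2)*c^2/2 + 2*c


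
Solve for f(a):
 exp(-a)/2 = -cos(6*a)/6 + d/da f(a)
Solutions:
 f(a) = C1 + sin(6*a)/36 - exp(-a)/2


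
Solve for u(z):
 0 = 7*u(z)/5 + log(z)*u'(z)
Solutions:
 u(z) = C1*exp(-7*li(z)/5)


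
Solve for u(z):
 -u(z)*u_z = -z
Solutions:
 u(z) = -sqrt(C1 + z^2)
 u(z) = sqrt(C1 + z^2)


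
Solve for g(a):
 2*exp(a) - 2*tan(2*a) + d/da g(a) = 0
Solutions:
 g(a) = C1 - 2*exp(a) - log(cos(2*a))


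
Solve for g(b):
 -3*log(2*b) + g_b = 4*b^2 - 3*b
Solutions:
 g(b) = C1 + 4*b^3/3 - 3*b^2/2 + 3*b*log(b) - 3*b + 3*b*log(2)


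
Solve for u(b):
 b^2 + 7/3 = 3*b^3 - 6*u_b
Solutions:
 u(b) = C1 + b^4/8 - b^3/18 - 7*b/18


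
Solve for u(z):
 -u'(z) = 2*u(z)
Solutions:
 u(z) = C1*exp(-2*z)


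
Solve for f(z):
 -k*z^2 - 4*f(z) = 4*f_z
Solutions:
 f(z) = C1*exp(-z) - k*z^2/4 + k*z/2 - k/2


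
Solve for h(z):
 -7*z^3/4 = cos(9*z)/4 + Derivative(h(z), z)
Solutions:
 h(z) = C1 - 7*z^4/16 - sin(9*z)/36


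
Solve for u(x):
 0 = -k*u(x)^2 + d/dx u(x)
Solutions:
 u(x) = -1/(C1 + k*x)


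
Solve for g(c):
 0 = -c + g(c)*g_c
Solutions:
 g(c) = -sqrt(C1 + c^2)
 g(c) = sqrt(C1 + c^2)


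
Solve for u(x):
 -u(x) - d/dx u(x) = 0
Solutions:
 u(x) = C1*exp(-x)


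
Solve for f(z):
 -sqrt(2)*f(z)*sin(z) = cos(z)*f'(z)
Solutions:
 f(z) = C1*cos(z)^(sqrt(2))


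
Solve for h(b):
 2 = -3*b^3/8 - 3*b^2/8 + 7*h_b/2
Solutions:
 h(b) = C1 + 3*b^4/112 + b^3/28 + 4*b/7


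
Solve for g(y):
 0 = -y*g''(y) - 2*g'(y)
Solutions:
 g(y) = C1 + C2/y


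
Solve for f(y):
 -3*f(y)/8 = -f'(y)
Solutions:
 f(y) = C1*exp(3*y/8)


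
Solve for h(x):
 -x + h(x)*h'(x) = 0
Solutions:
 h(x) = -sqrt(C1 + x^2)
 h(x) = sqrt(C1 + x^2)


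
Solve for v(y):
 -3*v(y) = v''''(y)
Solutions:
 v(y) = (C1*sin(sqrt(2)*3^(1/4)*y/2) + C2*cos(sqrt(2)*3^(1/4)*y/2))*exp(-sqrt(2)*3^(1/4)*y/2) + (C3*sin(sqrt(2)*3^(1/4)*y/2) + C4*cos(sqrt(2)*3^(1/4)*y/2))*exp(sqrt(2)*3^(1/4)*y/2)


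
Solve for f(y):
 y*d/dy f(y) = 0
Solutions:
 f(y) = C1


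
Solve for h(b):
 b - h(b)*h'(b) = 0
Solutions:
 h(b) = -sqrt(C1 + b^2)
 h(b) = sqrt(C1 + b^2)


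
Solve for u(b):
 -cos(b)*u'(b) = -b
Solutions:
 u(b) = C1 + Integral(b/cos(b), b)


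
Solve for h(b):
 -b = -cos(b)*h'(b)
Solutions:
 h(b) = C1 + Integral(b/cos(b), b)


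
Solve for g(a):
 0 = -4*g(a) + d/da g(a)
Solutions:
 g(a) = C1*exp(4*a)


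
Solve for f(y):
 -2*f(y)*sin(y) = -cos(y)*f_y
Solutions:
 f(y) = C1/cos(y)^2


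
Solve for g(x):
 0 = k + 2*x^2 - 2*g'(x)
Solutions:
 g(x) = C1 + k*x/2 + x^3/3


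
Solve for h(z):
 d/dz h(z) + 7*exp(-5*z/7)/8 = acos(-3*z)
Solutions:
 h(z) = C1 + z*acos(-3*z) + sqrt(1 - 9*z^2)/3 + 49*exp(-5*z/7)/40


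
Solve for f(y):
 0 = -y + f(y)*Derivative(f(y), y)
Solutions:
 f(y) = -sqrt(C1 + y^2)
 f(y) = sqrt(C1 + y^2)


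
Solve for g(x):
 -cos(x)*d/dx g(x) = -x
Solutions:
 g(x) = C1 + Integral(x/cos(x), x)


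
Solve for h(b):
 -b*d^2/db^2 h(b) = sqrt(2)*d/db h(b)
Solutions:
 h(b) = C1 + C2*b^(1 - sqrt(2))


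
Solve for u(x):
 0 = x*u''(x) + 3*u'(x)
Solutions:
 u(x) = C1 + C2/x^2


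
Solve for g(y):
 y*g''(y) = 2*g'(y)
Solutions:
 g(y) = C1 + C2*y^3


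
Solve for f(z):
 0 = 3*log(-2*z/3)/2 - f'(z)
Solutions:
 f(z) = C1 + 3*z*log(-z)/2 + 3*z*(-log(3) - 1 + log(2))/2


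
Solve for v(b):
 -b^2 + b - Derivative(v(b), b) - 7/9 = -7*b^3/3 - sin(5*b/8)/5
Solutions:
 v(b) = C1 + 7*b^4/12 - b^3/3 + b^2/2 - 7*b/9 - 8*cos(5*b/8)/25


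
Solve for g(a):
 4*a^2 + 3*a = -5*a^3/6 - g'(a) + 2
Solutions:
 g(a) = C1 - 5*a^4/24 - 4*a^3/3 - 3*a^2/2 + 2*a


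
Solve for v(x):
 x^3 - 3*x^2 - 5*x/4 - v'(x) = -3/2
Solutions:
 v(x) = C1 + x^4/4 - x^3 - 5*x^2/8 + 3*x/2


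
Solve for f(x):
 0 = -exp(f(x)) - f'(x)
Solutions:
 f(x) = log(1/(C1 + x))


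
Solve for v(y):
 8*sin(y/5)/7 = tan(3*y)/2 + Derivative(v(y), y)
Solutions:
 v(y) = C1 + log(cos(3*y))/6 - 40*cos(y/5)/7


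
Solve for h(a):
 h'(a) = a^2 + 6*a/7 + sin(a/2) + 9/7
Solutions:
 h(a) = C1 + a^3/3 + 3*a^2/7 + 9*a/7 - 2*cos(a/2)


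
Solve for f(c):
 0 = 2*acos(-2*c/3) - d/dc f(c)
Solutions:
 f(c) = C1 + 2*c*acos(-2*c/3) + sqrt(9 - 4*c^2)


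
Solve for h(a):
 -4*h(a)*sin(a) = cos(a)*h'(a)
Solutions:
 h(a) = C1*cos(a)^4


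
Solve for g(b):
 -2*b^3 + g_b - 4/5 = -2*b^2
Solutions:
 g(b) = C1 + b^4/2 - 2*b^3/3 + 4*b/5
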